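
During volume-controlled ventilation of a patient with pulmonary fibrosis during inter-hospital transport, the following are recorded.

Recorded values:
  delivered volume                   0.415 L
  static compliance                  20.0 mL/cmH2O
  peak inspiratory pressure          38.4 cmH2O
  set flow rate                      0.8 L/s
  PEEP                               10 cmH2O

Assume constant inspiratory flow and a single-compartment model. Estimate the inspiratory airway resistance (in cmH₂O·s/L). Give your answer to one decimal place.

Equation of motion (constant flow): PIP = Vt/C + R·V̇ + PEEP.
R·V̇ = PIP − Vt/C − PEEP = 38.4 − 415/20.0 − 10 = 38.4 − 20.75 − 10 = 7.65 cmH2O.
R = 7.65 / 0.8 = 9.563 cmH2O·s/L.

9.6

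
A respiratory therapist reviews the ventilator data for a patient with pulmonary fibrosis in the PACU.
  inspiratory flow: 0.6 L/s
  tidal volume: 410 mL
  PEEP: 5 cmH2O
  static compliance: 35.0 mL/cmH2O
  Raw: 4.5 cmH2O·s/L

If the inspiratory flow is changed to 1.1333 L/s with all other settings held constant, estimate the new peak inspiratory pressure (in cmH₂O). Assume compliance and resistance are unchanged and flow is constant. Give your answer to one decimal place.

PIP = Vt/C + R·V̇ + PEEP (constant-flow equation of motion).
Only the resistive term changes: ΔPIP = R × ΔV̇ = 4.5 × (1.1333 − 0.6) = 4.5 × 0.5333 = 2.4 cmH2O.
Original PIP = 410/35.0 + 4.5×0.6 + 5 = 19.414 cmH2O; new PIP = 19.414 + (2.4) = 21.814 cmH2O.

21.8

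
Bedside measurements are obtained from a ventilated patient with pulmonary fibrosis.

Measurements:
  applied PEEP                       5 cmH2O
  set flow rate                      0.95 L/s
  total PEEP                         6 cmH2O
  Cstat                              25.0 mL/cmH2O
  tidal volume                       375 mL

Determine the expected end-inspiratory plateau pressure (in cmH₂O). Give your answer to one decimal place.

21.0

End-expiratory occlusion gives total PEEP = 6 cmH2O (intrinsic PEEP = 6 − 5 = 1). Use total PEEP for the elastic gradient.
Pplat = PEEPtotal + Vt / Cstat = 6 + 375 / 25.0 = 6 + 15.0 = 21.0 cmH2O.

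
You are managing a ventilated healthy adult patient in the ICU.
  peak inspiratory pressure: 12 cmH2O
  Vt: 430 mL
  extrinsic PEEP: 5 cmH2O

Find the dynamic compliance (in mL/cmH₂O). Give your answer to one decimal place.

61.4

Dynamic compliance = Vt / (PIP − PEEP) = 430 / (12 − 5) = 430 / 7.0 = 61.429 mL/cmH2O.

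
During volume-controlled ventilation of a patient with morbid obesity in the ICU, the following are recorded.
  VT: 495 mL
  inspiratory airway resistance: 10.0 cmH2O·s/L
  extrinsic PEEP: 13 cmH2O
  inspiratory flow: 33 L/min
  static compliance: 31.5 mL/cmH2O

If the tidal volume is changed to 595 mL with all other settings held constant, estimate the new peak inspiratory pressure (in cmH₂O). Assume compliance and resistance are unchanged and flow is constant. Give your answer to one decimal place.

Flow: 33 L/min ÷ 60 = 0.55 L/s.
PIP = Vt/C + R·V̇ + PEEP (constant-flow equation of motion).
Only the elastic term changes: ΔPIP = ΔVt / C = (595 − 495) / 31.5 = 3.175 cmH2O.
Original PIP = 495/31.5 + 10.0×0.55 + 13 = 34.214 cmH2O; new PIP = 34.214 + (3.175) = 37.389 cmH2O.

37.4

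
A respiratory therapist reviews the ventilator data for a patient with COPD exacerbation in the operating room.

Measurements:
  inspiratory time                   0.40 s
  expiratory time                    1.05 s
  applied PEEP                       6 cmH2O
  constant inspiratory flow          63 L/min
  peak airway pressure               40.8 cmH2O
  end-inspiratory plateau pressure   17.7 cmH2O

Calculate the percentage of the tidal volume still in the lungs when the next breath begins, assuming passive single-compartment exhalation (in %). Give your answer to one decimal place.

Flow: 63 L/min ÷ 60 = 1.05 L/s.
Vt = flow × Ti = 1.05 L/s × 0.40 s × 1000 mL/L = 420.0 mL.
R = (PIP − Pplat)/V̇ = (40.8 − 17.7) / 1.05 = 23.1/1.05 = 22.0 cmH2O·s/L.
C = Vt/(Pplat − PEEP) = 420.0 / (17.7 − 6) = 420.0/11.7 = 35.897 mL/cmH2O.
τ = R × C = 22.0 × 0.0359 L/cmH2O = 0.7898 s.
Fraction remaining at end-expiration = e^(−Te/τ) = e^(−1.05/0.7898) = 0.2646 → 26.46%.

26.5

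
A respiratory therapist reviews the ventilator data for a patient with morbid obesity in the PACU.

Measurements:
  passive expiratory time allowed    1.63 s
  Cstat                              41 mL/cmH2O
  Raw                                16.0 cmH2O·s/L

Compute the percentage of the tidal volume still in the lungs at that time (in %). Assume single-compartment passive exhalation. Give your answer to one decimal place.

τ = R × C = 16.0 × 41 mL/cmH2O = 16.0 × 0.041 L/cmH2O = 0.656 s.
Passive exhalation: V(t)/V₀ = e^(−t/τ) = e^(−1.63/0.656) = 0.08335.
Fraction remaining = 0.08335 → 8.335%.

8.3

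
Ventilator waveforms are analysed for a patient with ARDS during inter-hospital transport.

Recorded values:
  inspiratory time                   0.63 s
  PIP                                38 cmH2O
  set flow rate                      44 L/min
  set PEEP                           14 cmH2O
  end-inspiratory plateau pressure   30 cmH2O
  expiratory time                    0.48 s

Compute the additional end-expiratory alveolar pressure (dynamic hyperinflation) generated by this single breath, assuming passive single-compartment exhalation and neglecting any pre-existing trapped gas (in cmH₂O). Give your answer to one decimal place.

3.5

Flow: 44 L/min ÷ 60 = 0.7333 L/s.
Vt = flow × Ti = 0.7333 L/s × 0.63 s × 1000 mL/L = 461.98 mL.
R = (PIP − Pplat)/V̇ = (38 − 30) / 0.7333 = 8.0/0.7333 = 10.91 cmH2O·s/L.
C = Vt/(Pplat − PEEP) = 461.98 / (30 − 14) = 461.98/16.0 = 28.874 mL/cmH2O.
τ = R × C = 10.91 × 0.02887 L/cmH2O = 0.315 s.
Fraction remaining = e^(−Te/τ) = e^(−0.48/0.315) = 0.2179; trapped volume = 461.98 × 0.2179 = 100.67 mL.
Additional alveolar pressure from trapping ≈ V_trapped / C = 100.67 / 28.874 = 3.487 cmH2O.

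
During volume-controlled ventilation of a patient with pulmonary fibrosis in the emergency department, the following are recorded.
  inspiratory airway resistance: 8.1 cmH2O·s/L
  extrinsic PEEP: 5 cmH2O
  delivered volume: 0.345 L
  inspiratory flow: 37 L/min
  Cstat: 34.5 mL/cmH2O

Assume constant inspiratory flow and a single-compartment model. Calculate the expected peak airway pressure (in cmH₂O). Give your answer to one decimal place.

20.0

Flow: 37 L/min ÷ 60 = 0.6167 L/s.
Equation of motion (constant flow): PIP = Vt/C + R·V̇ + PEEP.
PIP = 345/34.5 + 8.1×0.6167 + 5 = 10.0 + 4.995 + 5 = 19.995 cmH2O.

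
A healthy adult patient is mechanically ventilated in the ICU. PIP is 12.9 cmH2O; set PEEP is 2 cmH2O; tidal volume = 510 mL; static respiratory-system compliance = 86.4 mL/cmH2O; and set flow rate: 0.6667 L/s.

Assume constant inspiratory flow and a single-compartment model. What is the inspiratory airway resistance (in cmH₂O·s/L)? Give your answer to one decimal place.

Equation of motion (constant flow): PIP = Vt/C + R·V̇ + PEEP.
R·V̇ = PIP − Vt/C − PEEP = 12.9 − 510/86.4 − 2 = 12.9 − 5.903 − 2 = 4.997 cmH2O.
R = 4.997 / 0.6667 = 7.495 cmH2O·s/L.

7.5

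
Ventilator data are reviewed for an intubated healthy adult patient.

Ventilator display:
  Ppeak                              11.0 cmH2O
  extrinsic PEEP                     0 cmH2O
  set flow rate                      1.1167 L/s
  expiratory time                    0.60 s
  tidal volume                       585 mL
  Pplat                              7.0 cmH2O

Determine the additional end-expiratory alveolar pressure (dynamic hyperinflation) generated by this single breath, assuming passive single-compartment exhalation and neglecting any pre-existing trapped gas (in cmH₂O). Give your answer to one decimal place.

R = (PIP − Pplat)/V̇ = (11.0 − 7.0) / 1.1167 = 4.0/1.1167 = 3.582 cmH2O·s/L.
C = Vt/(Pplat − PEEP) = 585.0 / (7.0 − 0) = 585.0/7.0 = 83.571 mL/cmH2O.
τ = R × C = 3.582 × 0.08357 L/cmH2O = 0.2993 s.
Fraction remaining = e^(−Te/τ) = e^(−0.60/0.2993) = 0.1347; trapped volume = 585.0 × 0.1347 = 78.8 mL.
Additional alveolar pressure from trapping ≈ V_trapped / C = 78.8 / 83.571 = 0.9429 cmH2O.

0.9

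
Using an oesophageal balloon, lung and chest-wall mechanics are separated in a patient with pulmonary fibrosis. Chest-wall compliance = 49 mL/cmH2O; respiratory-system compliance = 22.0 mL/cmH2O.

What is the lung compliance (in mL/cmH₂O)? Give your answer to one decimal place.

39.9

1/CL = 1/Crs − 1/Ccw.
1/CL = 1/22.0 − 1/49 = 0.02505.
CL = 39.92 mL/cmH2O.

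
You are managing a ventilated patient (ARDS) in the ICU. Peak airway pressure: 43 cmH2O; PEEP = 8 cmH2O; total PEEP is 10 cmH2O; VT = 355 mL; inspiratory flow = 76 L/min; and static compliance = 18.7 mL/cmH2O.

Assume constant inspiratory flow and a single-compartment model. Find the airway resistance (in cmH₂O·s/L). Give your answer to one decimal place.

11.1

Flow: 76 L/min ÷ 60 = 1.2667 L/s.
Total PEEP = 10 cmH2O (set 8 + intrinsic 2); this is the baseline alveolar pressure.
Equation of motion (constant flow): PIP = Vt/C + R·V̇ + PEEP.
R·V̇ = PIP − Vt/C − PEEP = 43 − 355/18.7 − 10 = 43 − 18.984 − 10 = 14.016 cmH2O.
R = 14.016 / 1.2667 = 11.065 cmH2O·s/L.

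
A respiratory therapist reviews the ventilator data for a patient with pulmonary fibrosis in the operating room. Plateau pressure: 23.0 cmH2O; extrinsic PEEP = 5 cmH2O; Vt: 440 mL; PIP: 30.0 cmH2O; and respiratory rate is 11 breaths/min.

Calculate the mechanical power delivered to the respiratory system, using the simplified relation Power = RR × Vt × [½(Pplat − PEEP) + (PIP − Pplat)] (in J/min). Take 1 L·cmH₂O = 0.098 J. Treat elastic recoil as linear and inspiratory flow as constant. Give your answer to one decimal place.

7.6

Per-breath work = Vt × [½(Pplat−PEEP) + (PIP−Pplat)] = 0.440 × [0.5×18.0 + 7.0] = 0.440 × 16.0 = 7.04 L·cmH2O.
Power = 11 × 7.04 = 77.44 L·cmH2O/min.
× 0.098 J/(L·cmH2O) → 7.589 J/min.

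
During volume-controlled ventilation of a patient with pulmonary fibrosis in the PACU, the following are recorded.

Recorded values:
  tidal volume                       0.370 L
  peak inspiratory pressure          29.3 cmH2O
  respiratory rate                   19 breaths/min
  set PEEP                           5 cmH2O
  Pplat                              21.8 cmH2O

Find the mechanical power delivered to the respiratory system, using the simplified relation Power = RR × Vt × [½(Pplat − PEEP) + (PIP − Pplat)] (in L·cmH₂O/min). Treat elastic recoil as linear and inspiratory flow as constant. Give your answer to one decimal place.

Per-breath work = Vt × [½(Pplat−PEEP) + (PIP−Pplat)] = 0.370 × [0.5×16.8 + 7.5] = 0.370 × 15.9 = 5.883 L·cmH2O.
Power = 19 × 5.883 = 111.78 L·cmH2O/min.

111.8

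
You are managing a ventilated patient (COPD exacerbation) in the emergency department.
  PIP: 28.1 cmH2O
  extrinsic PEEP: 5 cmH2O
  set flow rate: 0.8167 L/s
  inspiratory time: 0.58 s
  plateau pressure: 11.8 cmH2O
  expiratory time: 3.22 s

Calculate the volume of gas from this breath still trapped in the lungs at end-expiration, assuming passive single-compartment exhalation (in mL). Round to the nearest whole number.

Vt = flow × Ti = 0.8167 L/s × 0.58 s × 1000 mL/L = 473.69 mL.
R = (PIP − Pplat)/V̇ = (28.1 − 11.8) / 0.8167 = 16.3/0.8167 = 19.958 cmH2O·s/L.
C = Vt/(Pplat − PEEP) = 473.69 / (11.8 − 5) = 473.69/6.8 = 69.66 mL/cmH2O.
τ = R × C = 19.958 × 0.06966 L/cmH2O = 1.39 s.
Fraction remaining = e^(−Te/τ) = e^(−3.22/1.39) = 0.09861.
Trapped volume = 473.69 × 0.09861 = 46.711 mL.

47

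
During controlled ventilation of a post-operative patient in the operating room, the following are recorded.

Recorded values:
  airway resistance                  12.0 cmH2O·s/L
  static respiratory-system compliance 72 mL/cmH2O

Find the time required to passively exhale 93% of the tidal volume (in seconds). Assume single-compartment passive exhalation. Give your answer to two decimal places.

τ = R × C = 12.0 × 72 mL/cmH2O = 12.0 × 0.072 L/cmH2O = 0.864 s.
Exhaled fraction f = 1 − e^(−t/τ) → t = −τ·ln(1 − f) = −0.864·ln(0.07) = 2.298 s.

2.30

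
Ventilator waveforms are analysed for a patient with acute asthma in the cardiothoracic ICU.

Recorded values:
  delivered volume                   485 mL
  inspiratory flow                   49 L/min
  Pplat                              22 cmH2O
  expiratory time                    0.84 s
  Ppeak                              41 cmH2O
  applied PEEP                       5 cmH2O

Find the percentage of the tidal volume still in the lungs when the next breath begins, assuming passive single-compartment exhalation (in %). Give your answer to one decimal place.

28.2

Flow: 49 L/min ÷ 60 = 0.8167 L/s.
R = (PIP − Pplat)/V̇ = (41 − 22) / 0.8167 = 19.0/0.8167 = 23.264 cmH2O·s/L.
C = Vt/(Pplat − PEEP) = 485.0 / (22 − 5) = 485.0/17.0 = 28.529 mL/cmH2O.
τ = R × C = 23.264 × 0.02853 L/cmH2O = 0.6637 s.
Fraction remaining at end-expiration = e^(−Te/τ) = e^(−0.84/0.6637) = 0.2821 → 28.21%.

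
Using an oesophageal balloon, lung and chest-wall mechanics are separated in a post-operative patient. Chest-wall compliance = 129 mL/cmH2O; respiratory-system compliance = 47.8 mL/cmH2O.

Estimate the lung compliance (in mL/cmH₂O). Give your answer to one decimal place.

75.9

1/CL = 1/Crs − 1/Ccw.
1/CL = 1/47.8 − 1/129 = 0.01317.
CL = 75.93 mL/cmH2O.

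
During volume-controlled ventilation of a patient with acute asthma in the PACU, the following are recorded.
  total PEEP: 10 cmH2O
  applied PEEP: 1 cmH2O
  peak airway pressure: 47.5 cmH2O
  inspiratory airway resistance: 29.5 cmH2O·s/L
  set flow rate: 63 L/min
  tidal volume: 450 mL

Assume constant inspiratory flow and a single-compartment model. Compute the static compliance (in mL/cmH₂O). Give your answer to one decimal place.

69.0

Flow: 63 L/min ÷ 60 = 1.05 L/s.
Total PEEP = 10 cmH2O (set 1 + intrinsic 9); this is the baseline alveolar pressure.
Equation of motion (constant flow): PIP = Vt/C + R·V̇ + PEEP.
Vt/C = PIP − R·V̇ − PEEP = 47.5 − 29.5×1.05 − 10 = 47.5 − 30.975 − 10 = 6.525 cmH2O.
C = Vt / 6.525 = 450 / 6.525 = 68.966 mL/cmH2O.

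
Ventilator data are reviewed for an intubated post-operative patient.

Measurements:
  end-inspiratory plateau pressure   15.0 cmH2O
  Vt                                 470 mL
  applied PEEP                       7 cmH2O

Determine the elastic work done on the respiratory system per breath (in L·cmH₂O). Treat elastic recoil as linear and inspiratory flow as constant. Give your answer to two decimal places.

1.88

Elastic work ≈ ½ × (Pplat − PEEP) × Vt = 0.5 × (15.0 − 7) × 0.470 L = 0.5 × 8.0 × 0.470 = 1.88 L·cmH2O.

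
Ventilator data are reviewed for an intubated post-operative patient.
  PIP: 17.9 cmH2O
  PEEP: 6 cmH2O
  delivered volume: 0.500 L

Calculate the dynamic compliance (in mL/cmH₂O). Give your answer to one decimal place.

42.0

Dynamic compliance = Vt / (PIP − PEEP) = 500 / (17.9 − 6) = 500 / 11.9 = 42.017 mL/cmH2O.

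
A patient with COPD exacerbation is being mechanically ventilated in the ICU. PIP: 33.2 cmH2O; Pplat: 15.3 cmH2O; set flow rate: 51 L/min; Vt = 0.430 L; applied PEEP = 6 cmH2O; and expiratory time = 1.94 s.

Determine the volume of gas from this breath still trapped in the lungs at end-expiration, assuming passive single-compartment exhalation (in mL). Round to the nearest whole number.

59

Flow: 51 L/min ÷ 60 = 0.85 L/s.
R = (PIP − Pplat)/V̇ = (33.2 − 15.3) / 0.85 = 17.9/0.85 = 21.059 cmH2O·s/L.
C = Vt/(Pplat − PEEP) = 430.0 / (15.3 − 6) = 430.0/9.3 = 46.237 mL/cmH2O.
τ = R × C = 21.059 × 0.04624 L/cmH2O = 0.9738 s.
Fraction remaining = e^(−Te/τ) = e^(−1.94/0.9738) = 0.1364.
Trapped volume = 430.0 × 0.1364 = 58.652 mL.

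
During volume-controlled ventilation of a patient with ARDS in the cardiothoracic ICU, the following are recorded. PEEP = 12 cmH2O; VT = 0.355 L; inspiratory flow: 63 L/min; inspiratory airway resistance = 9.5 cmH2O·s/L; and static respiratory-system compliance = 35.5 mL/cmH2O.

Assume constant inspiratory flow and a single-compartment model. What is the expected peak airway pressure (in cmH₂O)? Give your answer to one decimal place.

Flow: 63 L/min ÷ 60 = 1.05 L/s.
Equation of motion (constant flow): PIP = Vt/C + R·V̇ + PEEP.
PIP = 355/35.5 + 9.5×1.05 + 12 = 10.0 + 9.975 + 12 = 31.975 cmH2O.

32.0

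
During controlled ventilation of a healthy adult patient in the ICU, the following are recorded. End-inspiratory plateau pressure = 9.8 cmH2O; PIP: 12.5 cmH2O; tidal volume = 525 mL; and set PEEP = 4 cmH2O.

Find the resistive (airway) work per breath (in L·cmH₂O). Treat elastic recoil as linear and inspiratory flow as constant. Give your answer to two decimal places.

With constant inspiratory flow the resistive pressure is constant at PIP − Pplat = 12.5 − 9.8 = 2.7 cmH2O, so resistive work = 2.7 × 0.525 = 1.418 L·cmH2O.

1.42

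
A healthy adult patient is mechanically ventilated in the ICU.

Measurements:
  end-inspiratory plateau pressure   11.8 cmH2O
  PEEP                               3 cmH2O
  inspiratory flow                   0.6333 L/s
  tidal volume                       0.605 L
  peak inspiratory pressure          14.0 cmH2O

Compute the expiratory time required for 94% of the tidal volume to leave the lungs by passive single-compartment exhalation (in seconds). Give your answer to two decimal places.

R = (PIP − Pplat)/V̇ = (14.0 − 11.8) / 0.6333 = 2.2/0.6333 = 3.474 cmH2O·s/L.
C = Vt/(Pplat − PEEP) = 605.0 / (11.8 − 3) = 605.0/8.8 = 68.75 mL/cmH2O.
τ = R × C = 3.474 × 0.06875 L/cmH2O = 0.2388 s.
t = −τ·ln(1 − 0.94) = −0.2388·ln(0.06) = 0.6718 s.

0.67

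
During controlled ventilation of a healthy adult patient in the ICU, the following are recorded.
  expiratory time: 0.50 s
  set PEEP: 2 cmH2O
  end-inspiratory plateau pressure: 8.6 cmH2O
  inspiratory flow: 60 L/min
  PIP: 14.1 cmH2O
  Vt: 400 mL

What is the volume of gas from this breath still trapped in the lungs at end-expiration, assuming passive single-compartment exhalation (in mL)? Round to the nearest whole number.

Flow: 60 L/min ÷ 60 = 1 L/s.
R = (PIP − Pplat)/V̇ = (14.1 − 8.6) / 1 = 5.5/1 = 5.5 cmH2O·s/L.
C = Vt/(Pplat − PEEP) = 400.0 / (8.6 − 2) = 400.0/6.6 = 60.606 mL/cmH2O.
τ = R × C = 5.5 × 0.06061 L/cmH2O = 0.3334 s.
Fraction remaining = e^(−Te/τ) = e^(−0.50/0.3334) = 0.2232.
Trapped volume = 400.0 × 0.2232 = 89.28 mL.

89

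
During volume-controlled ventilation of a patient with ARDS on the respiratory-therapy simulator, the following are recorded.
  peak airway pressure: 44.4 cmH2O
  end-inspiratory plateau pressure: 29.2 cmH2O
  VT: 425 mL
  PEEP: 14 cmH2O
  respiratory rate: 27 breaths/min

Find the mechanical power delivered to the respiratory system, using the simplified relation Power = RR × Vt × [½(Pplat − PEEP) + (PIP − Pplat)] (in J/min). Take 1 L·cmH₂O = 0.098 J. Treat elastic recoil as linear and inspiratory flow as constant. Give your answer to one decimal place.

Per-breath work = Vt × [½(Pplat−PEEP) + (PIP−Pplat)] = 0.425 × [0.5×15.2 + 15.2] = 0.425 × 22.8 = 9.69 L·cmH2O.
Power = 27 × 9.69 = 261.63 L·cmH2O/min.
× 0.098 J/(L·cmH2O) → 25.64 J/min.

25.6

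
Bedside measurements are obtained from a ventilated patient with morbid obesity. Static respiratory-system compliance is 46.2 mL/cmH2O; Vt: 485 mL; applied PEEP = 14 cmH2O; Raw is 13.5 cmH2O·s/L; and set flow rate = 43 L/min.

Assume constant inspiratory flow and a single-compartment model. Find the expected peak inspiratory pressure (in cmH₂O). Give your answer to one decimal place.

34.2

Flow: 43 L/min ÷ 60 = 0.7167 L/s.
Equation of motion (constant flow): PIP = Vt/C + R·V̇ + PEEP.
PIP = 485/46.2 + 13.5×0.7167 + 14 = 10.498 + 9.675 + 14 = 34.173 cmH2O.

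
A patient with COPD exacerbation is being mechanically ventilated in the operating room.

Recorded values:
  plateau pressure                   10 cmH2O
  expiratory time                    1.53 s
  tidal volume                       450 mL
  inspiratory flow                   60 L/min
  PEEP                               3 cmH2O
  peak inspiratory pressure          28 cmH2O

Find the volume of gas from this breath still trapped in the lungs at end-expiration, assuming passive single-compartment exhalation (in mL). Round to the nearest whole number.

Flow: 60 L/min ÷ 60 = 1 L/s.
R = (PIP − Pplat)/V̇ = (28 − 10) / 1 = 18.0/1 = 18.0 cmH2O·s/L.
C = Vt/(Pplat − PEEP) = 450.0 / (10 − 3) = 450.0/7.0 = 64.286 mL/cmH2O.
τ = R × C = 18.0 × 0.06429 L/cmH2O = 1.157 s.
Fraction remaining = e^(−Te/τ) = e^(−1.53/1.157) = 0.2665.
Trapped volume = 450.0 × 0.2665 = 119.93 mL.

120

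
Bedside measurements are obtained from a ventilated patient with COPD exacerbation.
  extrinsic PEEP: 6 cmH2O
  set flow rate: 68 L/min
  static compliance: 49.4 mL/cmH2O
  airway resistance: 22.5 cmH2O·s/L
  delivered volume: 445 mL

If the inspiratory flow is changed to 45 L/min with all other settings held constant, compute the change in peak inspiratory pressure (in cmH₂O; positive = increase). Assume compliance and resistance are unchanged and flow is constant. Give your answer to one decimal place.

-8.6

Flow: 68 L/min ÷ 60 = 1.1333 L/s.
New flow: 45 L/min ÷ 60 = 0.75 L/s.
PIP = Vt/C + R·V̇ + PEEP (constant-flow equation of motion).
Only the resistive term changes: ΔPIP = R × ΔV̇ = 22.5 × (0.75 − 1.1333) = 22.5 × -0.3833 = -8.624 cmH2O.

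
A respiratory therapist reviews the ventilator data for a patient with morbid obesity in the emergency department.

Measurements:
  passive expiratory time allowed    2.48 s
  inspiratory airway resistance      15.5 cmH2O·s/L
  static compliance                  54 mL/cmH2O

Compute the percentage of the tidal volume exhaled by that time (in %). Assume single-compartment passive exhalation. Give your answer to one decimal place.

94.8

τ = R × C = 15.5 × 54 mL/cmH2O = 15.5 × 0.054 L/cmH2O = 0.837 s.
Passive exhalation: V(t)/V₀ = e^(−t/τ) = e^(−2.48/0.837) = 0.05167.
Fraction exhaled = 1 − 0.05167 = 0.9483 → 94.83%.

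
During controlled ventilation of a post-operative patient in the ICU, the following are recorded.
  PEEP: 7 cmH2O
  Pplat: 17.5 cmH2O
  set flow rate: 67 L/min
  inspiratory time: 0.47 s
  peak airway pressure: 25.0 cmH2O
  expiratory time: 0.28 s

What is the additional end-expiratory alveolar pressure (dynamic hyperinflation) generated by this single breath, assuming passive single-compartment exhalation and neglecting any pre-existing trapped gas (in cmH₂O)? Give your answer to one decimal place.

4.6

Flow: 67 L/min ÷ 60 = 1.1167 L/s.
Vt = flow × Ti = 1.1167 L/s × 0.47 s × 1000 mL/L = 524.85 mL.
R = (PIP − Pplat)/V̇ = (25.0 − 17.5) / 1.1167 = 7.5/1.1167 = 6.716 cmH2O·s/L.
C = Vt/(Pplat − PEEP) = 524.85 / (17.5 − 7) = 524.85/10.5 = 49.986 mL/cmH2O.
τ = R × C = 6.716 × 0.04999 L/cmH2O = 0.3357 s.
Fraction remaining = e^(−Te/τ) = e^(−0.28/0.3357) = 0.4343; trapped volume = 524.85 × 0.4343 = 227.94 mL.
Additional alveolar pressure from trapping ≈ V_trapped / C = 227.94 / 49.986 = 4.56 cmH2O.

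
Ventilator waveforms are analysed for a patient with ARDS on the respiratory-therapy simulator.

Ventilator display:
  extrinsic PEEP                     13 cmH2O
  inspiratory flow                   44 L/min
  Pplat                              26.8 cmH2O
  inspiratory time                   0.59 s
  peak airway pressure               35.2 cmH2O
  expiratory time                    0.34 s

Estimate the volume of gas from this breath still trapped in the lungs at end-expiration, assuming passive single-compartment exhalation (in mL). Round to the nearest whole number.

Flow: 44 L/min ÷ 60 = 0.7333 L/s.
Vt = flow × Ti = 0.7333 L/s × 0.59 s × 1000 mL/L = 432.65 mL.
R = (PIP − Pplat)/V̇ = (35.2 − 26.8) / 0.7333 = 8.4/0.7333 = 11.455 cmH2O·s/L.
C = Vt/(Pplat − PEEP) = 432.65 / (26.8 − 13) = 432.65/13.8 = 31.351 mL/cmH2O.
τ = R × C = 11.455 × 0.03135 L/cmH2O = 0.3591 s.
Fraction remaining = e^(−Te/τ) = e^(−0.34/0.3591) = 0.388.
Trapped volume = 432.65 × 0.388 = 167.87 mL.

168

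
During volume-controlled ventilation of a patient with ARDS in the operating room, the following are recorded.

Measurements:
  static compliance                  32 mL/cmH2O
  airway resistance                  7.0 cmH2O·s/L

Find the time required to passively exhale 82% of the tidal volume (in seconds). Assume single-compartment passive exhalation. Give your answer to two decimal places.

0.38

τ = R × C = 7.0 × 32 mL/cmH2O = 7.0 × 0.032 L/cmH2O = 0.224 s.
Exhaled fraction f = 1 − e^(−t/τ) → t = −τ·ln(1 − f) = −0.224·ln(0.18) = 0.3841 s.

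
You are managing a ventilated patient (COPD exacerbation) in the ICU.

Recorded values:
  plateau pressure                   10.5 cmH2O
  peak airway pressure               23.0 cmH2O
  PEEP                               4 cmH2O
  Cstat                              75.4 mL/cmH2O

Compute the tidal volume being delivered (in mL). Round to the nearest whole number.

490

Vt = Cstat × (Pplat − PEEP) = 75.4 × (10.5 − 4) = 75.4 × 6.5 = 490.1 mL.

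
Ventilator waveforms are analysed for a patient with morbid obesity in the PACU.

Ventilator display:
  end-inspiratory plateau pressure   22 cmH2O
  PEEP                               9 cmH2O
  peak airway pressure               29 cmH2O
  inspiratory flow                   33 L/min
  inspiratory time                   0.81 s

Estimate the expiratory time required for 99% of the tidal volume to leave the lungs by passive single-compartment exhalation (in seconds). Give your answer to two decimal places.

Flow: 33 L/min ÷ 60 = 0.55 L/s.
Vt = flow × Ti = 0.55 L/s × 0.81 s × 1000 mL/L = 445.5 mL.
R = (PIP − Pplat)/V̇ = (29 − 22) / 0.55 = 7.0/0.55 = 12.727 cmH2O·s/L.
C = Vt/(Pplat − PEEP) = 445.5 / (22 − 9) = 445.5/13.0 = 34.269 mL/cmH2O.
τ = R × C = 12.727 × 0.03427 L/cmH2O = 0.4362 s.
t = −τ·ln(1 − 0.99) = −0.4362·ln(0.01) = 2.009 s.

2.01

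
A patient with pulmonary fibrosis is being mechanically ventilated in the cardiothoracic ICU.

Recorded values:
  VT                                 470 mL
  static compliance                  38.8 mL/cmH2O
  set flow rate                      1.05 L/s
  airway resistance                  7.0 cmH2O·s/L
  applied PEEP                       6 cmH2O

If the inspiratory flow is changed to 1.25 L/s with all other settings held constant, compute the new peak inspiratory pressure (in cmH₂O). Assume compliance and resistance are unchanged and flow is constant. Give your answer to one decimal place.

26.9

PIP = Vt/C + R·V̇ + PEEP (constant-flow equation of motion).
Only the resistive term changes: ΔPIP = R × ΔV̇ = 7.0 × (1.25 − 1.05) = 7.0 × 0.2 = 1.4 cmH2O.
Original PIP = 470/38.8 + 7.0×1.05 + 6 = 25.463 cmH2O; new PIP = 25.463 + (1.4) = 26.863 cmH2O.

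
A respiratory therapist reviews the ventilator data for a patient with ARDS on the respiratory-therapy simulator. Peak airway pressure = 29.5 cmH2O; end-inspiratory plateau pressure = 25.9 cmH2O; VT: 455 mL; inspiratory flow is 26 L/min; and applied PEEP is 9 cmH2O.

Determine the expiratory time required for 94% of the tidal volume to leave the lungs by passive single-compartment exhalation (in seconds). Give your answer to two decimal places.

Flow: 26 L/min ÷ 60 = 0.4333 L/s.
R = (PIP − Pplat)/V̇ = (29.5 − 25.9) / 0.4333 = 3.6/0.4333 = 8.308 cmH2O·s/L.
C = Vt/(Pplat − PEEP) = 455.0 / (25.9 − 9) = 455.0/16.9 = 26.923 mL/cmH2O.
τ = R × C = 8.308 × 0.02692 L/cmH2O = 0.2237 s.
t = −τ·ln(1 − 0.94) = −0.2237·ln(0.06) = 0.6294 s.

0.63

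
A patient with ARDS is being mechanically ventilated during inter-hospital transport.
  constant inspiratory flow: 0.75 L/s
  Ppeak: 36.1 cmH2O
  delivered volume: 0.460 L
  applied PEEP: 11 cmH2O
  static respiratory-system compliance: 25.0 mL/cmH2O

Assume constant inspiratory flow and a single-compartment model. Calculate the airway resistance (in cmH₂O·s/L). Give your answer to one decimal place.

Equation of motion (constant flow): PIP = Vt/C + R·V̇ + PEEP.
R·V̇ = PIP − Vt/C − PEEP = 36.1 − 460/25.0 − 11 = 36.1 − 18.4 − 11 = 6.7 cmH2O.
R = 6.7 / 0.75 = 8.933 cmH2O·s/L.

8.9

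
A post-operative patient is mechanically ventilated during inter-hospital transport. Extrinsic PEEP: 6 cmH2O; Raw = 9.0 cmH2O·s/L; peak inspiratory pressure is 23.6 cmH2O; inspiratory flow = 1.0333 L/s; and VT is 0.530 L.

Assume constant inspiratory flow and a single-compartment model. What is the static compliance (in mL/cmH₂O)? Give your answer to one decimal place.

Equation of motion (constant flow): PIP = Vt/C + R·V̇ + PEEP.
Vt/C = PIP − R·V̇ − PEEP = 23.6 − 9.0×1.0333 − 6 = 23.6 − 9.3 − 6 = 8.3 cmH2O.
C = Vt / 8.3 = 530 / 8.3 = 63.855 mL/cmH2O.

63.9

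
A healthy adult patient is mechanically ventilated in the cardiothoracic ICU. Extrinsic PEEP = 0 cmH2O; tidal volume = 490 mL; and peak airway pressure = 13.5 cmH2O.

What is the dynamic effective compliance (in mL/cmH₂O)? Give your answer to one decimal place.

36.3

Dynamic compliance = Vt / (PIP − PEEP) = 490 / (13.5 − 0) = 490 / 13.5 = 36.296 mL/cmH2O.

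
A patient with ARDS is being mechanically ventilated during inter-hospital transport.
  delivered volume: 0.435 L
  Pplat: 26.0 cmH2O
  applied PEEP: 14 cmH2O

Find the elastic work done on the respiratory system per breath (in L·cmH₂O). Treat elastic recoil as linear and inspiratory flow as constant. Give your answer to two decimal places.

Elastic work ≈ ½ × (Pplat − PEEP) × Vt = 0.5 × (26.0 − 14) × 0.435 L = 0.5 × 12.0 × 0.435 = 2.61 L·cmH2O.

2.61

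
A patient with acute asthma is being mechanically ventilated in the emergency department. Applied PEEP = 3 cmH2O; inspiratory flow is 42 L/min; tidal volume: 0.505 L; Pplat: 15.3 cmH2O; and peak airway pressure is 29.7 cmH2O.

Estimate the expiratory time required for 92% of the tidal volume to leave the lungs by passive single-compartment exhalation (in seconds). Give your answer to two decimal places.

2.13

Flow: 42 L/min ÷ 60 = 0.7 L/s.
R = (PIP − Pplat)/V̇ = (29.7 − 15.3) / 0.7 = 14.4/0.7 = 20.571 cmH2O·s/L.
C = Vt/(Pplat − PEEP) = 505.0 / (15.3 − 3) = 505.0/12.3 = 41.057 mL/cmH2O.
τ = R × C = 20.571 × 0.04106 L/cmH2O = 0.8446 s.
t = −τ·ln(1 − 0.92) = −0.8446·ln(0.08) = 2.133 s.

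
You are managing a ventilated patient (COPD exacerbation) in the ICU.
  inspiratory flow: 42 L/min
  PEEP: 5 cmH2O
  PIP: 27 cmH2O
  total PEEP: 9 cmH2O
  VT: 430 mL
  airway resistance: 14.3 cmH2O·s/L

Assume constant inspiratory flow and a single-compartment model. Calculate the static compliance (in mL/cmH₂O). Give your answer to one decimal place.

53.8

Flow: 42 L/min ÷ 60 = 0.7 L/s.
Total PEEP = 9 cmH2O (set 5 + intrinsic 4); this is the baseline alveolar pressure.
Equation of motion (constant flow): PIP = Vt/C + R·V̇ + PEEP.
Vt/C = PIP − R·V̇ − PEEP = 27 − 14.3×0.7 − 9 = 27 − 10.01 − 9 = 7.99 cmH2O.
C = Vt / 7.99 = 430 / 7.99 = 53.817 mL/cmH2O.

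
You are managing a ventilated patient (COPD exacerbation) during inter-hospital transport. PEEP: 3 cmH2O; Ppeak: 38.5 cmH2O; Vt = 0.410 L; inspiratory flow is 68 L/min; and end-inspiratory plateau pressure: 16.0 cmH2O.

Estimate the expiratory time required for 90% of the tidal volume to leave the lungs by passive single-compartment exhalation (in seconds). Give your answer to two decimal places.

Flow: 68 L/min ÷ 60 = 1.1333 L/s.
R = (PIP − Pplat)/V̇ = (38.5 − 16.0) / 1.1333 = 22.5/1.1333 = 19.854 cmH2O·s/L.
C = Vt/(Pplat − PEEP) = 410.0 / (16.0 − 3) = 410.0/13.0 = 31.538 mL/cmH2O.
τ = R × C = 19.854 × 0.03154 L/cmH2O = 0.6262 s.
t = −τ·ln(1 − 0.90) = −0.6262·ln(0.1) = 1.442 s.

1.44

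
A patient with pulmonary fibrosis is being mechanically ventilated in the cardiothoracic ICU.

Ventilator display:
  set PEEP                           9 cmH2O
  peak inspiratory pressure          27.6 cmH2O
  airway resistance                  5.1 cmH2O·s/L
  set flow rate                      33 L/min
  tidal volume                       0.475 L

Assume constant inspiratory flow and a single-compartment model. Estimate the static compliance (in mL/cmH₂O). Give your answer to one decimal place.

30.1

Flow: 33 L/min ÷ 60 = 0.55 L/s.
Equation of motion (constant flow): PIP = Vt/C + R·V̇ + PEEP.
Vt/C = PIP − R·V̇ − PEEP = 27.6 − 5.1×0.55 − 9 = 27.6 − 2.805 − 9 = 15.795 cmH2O.
C = Vt / 15.795 = 475 / 15.795 = 30.073 mL/cmH2O.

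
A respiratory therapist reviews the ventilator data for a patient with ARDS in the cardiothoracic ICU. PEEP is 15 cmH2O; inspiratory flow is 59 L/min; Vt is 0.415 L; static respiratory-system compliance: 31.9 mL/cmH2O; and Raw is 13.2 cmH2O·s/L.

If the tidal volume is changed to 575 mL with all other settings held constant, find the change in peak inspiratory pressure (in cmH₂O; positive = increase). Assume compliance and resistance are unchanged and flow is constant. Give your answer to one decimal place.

PIP = Vt/C + R·V̇ + PEEP (constant-flow equation of motion).
Only the elastic term changes: ΔPIP = ΔVt / C = (575 − 415) / 31.9 = 5.016 cmH2O.

5.0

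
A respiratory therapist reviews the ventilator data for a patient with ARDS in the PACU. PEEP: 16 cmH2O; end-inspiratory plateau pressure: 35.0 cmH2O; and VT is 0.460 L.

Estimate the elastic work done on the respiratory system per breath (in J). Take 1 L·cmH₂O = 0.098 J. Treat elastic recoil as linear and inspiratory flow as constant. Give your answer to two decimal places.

0.43

Elastic work ≈ ½ × (Pplat − PEEP) × Vt = 0.5 × (35.0 − 16) × 0.460 L = 0.5 × 19.0 × 0.460 = 4.37 L·cmH2O.
× 0.098 J/(L·cmH2O) → 0.4283 J.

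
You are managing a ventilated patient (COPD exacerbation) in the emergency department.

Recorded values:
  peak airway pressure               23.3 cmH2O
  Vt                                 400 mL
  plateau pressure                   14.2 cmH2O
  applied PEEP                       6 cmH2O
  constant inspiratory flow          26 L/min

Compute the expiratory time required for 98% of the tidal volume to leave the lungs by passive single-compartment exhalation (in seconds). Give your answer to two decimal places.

4.01

Flow: 26 L/min ÷ 60 = 0.4333 L/s.
R = (PIP − Pplat)/V̇ = (23.3 − 14.2) / 0.4333 = 9.1/0.4333 = 21.002 cmH2O·s/L.
C = Vt/(Pplat − PEEP) = 400.0 / (14.2 − 6) = 400.0/8.2 = 48.78 mL/cmH2O.
τ = R × C = 21.002 × 0.04878 L/cmH2O = 1.024 s.
t = −τ·ln(1 − 0.98) = −1.024·ln(0.02) = 4.006 s.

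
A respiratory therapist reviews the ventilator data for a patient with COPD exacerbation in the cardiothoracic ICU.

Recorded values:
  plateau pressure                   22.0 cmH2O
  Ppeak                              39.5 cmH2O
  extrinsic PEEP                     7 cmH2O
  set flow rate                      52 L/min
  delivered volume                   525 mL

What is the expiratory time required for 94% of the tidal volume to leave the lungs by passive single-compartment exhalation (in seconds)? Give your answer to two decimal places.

1.99

Flow: 52 L/min ÷ 60 = 0.8667 L/s.
R = (PIP − Pplat)/V̇ = (39.5 − 22.0) / 0.8667 = 17.5/0.8667 = 20.192 cmH2O·s/L.
C = Vt/(Pplat − PEEP) = 525.0 / (22.0 − 7) = 525.0/15.0 = 35.0 mL/cmH2O.
τ = R × C = 20.192 × 0.035 L/cmH2O = 0.7067 s.
t = −τ·ln(1 − 0.94) = −0.7067·ln(0.06) = 1.988 s.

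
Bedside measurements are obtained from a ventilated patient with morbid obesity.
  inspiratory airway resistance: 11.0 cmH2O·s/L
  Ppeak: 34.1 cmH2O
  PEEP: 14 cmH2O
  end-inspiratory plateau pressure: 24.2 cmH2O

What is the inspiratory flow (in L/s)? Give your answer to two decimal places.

0.90

flow = (PIP − Pplat) / Raw = 9.9 / 11.0 = 0.9 L/s.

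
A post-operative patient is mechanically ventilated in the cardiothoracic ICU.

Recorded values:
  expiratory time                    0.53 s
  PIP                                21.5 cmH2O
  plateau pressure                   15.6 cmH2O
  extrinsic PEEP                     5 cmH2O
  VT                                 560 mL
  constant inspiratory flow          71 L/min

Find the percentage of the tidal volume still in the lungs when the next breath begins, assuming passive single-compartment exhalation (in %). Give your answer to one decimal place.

13.4

Flow: 71 L/min ÷ 60 = 1.1833 L/s.
R = (PIP − Pplat)/V̇ = (21.5 − 15.6) / 1.1833 = 5.9/1.1833 = 4.986 cmH2O·s/L.
C = Vt/(Pplat − PEEP) = 560.0 / (15.6 − 5) = 560.0/10.6 = 52.83 mL/cmH2O.
τ = R × C = 4.986 × 0.05283 L/cmH2O = 0.2634 s.
Fraction remaining at end-expiration = e^(−Te/τ) = e^(−0.53/0.2634) = 0.1337 → 13.37%.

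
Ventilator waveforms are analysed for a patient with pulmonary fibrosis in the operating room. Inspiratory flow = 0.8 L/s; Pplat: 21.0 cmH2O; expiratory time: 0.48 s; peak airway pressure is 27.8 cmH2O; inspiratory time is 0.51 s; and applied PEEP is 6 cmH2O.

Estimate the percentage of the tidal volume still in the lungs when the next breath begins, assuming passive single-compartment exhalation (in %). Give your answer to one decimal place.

12.5

Vt = flow × Ti = 0.8 L/s × 0.51 s × 1000 mL/L = 408.0 mL.
R = (PIP − Pplat)/V̇ = (27.8 − 21.0) / 0.8 = 6.8/0.8 = 8.5 cmH2O·s/L.
C = Vt/(Pplat − PEEP) = 408.0 / (21.0 − 6) = 408.0/15.0 = 27.2 mL/cmH2O.
τ = R × C = 8.5 × 0.0272 L/cmH2O = 0.2312 s.
Fraction remaining at end-expiration = e^(−Te/τ) = e^(−0.48/0.2312) = 0.1254 → 12.54%.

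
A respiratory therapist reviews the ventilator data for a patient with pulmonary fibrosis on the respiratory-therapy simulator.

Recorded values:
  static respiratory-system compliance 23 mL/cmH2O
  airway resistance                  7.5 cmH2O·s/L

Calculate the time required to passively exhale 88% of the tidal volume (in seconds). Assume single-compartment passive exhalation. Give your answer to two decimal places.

0.37

τ = R × C = 7.5 × 23 mL/cmH2O = 7.5 × 0.023 L/cmH2O = 0.1725 s.
Exhaled fraction f = 1 − e^(−t/τ) → t = −τ·ln(1 − f) = −0.1725·ln(0.12) = 0.3657 s.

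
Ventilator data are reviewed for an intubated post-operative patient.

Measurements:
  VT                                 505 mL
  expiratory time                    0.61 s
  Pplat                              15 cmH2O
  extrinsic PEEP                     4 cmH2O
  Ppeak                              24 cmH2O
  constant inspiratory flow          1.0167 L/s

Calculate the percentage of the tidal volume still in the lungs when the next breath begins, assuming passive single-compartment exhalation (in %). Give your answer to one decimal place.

22.3

R = (PIP − Pplat)/V̇ = (24 − 15) / 1.0167 = 9.0/1.0167 = 8.852 cmH2O·s/L.
C = Vt/(Pplat − PEEP) = 505.0 / (15 − 4) = 505.0/11.0 = 45.909 mL/cmH2O.
τ = R × C = 8.852 × 0.04591 L/cmH2O = 0.4064 s.
Fraction remaining at end-expiration = e^(−Te/τ) = e^(−0.61/0.4064) = 0.2229 → 22.29%.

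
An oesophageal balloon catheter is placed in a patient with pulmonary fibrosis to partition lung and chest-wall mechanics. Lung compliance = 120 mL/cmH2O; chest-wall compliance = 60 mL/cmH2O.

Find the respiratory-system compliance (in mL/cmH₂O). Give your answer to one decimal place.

40.0

Lung and chest wall are elastances in series: 1/Crs = 1/CL + 1/Ccw.
1/Crs = 1/120 + 1/60 = 0.025.
Crs = 40.0 mL/cmH2O.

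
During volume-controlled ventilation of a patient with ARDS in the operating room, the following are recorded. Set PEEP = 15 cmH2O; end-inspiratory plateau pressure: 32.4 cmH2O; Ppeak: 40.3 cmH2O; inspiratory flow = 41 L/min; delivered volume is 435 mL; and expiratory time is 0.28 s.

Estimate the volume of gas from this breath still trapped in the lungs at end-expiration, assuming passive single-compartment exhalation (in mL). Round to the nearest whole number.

Flow: 41 L/min ÷ 60 = 0.6833 L/s.
R = (PIP − Pplat)/V̇ = (40.3 − 32.4) / 0.6833 = 7.9/0.6833 = 11.562 cmH2O·s/L.
C = Vt/(Pplat − PEEP) = 435.0 / (32.4 − 15) = 435.0/17.4 = 25.0 mL/cmH2O.
τ = R × C = 11.562 × 0.025 L/cmH2O = 0.2891 s.
Fraction remaining = e^(−Te/τ) = e^(−0.28/0.2891) = 0.3796.
Trapped volume = 435.0 × 0.3796 = 165.13 mL.

165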